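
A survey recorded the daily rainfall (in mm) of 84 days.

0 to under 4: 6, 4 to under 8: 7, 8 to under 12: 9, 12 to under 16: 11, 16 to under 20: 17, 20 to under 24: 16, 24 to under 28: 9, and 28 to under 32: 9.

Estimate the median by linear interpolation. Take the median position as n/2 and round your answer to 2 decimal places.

Cumulative frequencies: 6, 13, 22, 33, 50, 66, 75, 84
n = 84; position = n/2 = 42.
This falls in the class 16 to under 20: L = 16, F = 33, f = 17, h = 4.
Median ≈ 16 + ((42 − 33) / 17) × 4 = 18.1176

18.12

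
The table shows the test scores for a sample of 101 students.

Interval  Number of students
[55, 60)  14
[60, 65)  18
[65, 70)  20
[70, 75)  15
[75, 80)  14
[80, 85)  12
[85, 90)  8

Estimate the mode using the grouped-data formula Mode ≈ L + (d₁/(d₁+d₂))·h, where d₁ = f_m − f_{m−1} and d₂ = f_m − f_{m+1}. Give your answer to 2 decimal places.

Modal class: [65, 70) (highest frequency 20).
d₁ = 20 − 18 = 2, d₂ = 20 − 15 = 5
Mode ≈ 65 + (2/(2+5)) × 5 = 65 + 1.4286 = 66.4286

66.43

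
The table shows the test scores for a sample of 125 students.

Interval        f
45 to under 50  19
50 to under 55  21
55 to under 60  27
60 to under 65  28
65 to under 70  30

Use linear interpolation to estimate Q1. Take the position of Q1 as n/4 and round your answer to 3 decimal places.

Cumulative frequencies: 19, 40, 67, 95, 125
n = 125; position = n/4 = 31.25.
This falls in the class 50 to under 55: L = 50, F = 19, f = 21, h = 5.
Lower quartile ≈ 50 + ((31.25 − 19) / 21) × 5 = 52.9167

52.917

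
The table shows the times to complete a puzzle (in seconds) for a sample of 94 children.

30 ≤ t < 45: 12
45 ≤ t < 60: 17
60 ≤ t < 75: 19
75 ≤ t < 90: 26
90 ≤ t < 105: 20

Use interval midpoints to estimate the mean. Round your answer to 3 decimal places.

Midpoints: 37.5, 52.5, 67.5, 82.5, 97.5
Σfm = 12×37.5 + 17×52.5 + 19×67.5 + 26×82.5 + 20×97.5 = 6720
n = Σf = 94
Mean = 6720 / 94 = 71.4894

71.489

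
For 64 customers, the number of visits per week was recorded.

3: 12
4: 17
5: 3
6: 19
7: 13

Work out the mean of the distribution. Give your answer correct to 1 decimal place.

Values: 3, 4, 5, 6, 7
Σfx = 12×3 + 17×4 + 3×5 + 19×6 + 13×7 = 324
n = Σf = 64
Mean = 324 / 64 = 5.0625

5.1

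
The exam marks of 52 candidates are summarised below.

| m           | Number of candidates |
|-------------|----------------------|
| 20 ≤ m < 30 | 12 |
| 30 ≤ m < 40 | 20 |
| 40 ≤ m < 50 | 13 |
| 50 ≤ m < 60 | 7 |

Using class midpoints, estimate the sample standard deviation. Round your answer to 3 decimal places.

9.769

Midpoints: 25, 35, 45, 55
n = 52, Σfm = 1970, mean = 37.8846
Σfm² = 79500
Σf(m − x̄)² = Σfm² − (Σfm)²/n = 79500 − 1970²/52 = 4867.3077
Sample variance = 4867.3077 / 51 = 95.4374
Standard deviation = √95.4374 = 9.7692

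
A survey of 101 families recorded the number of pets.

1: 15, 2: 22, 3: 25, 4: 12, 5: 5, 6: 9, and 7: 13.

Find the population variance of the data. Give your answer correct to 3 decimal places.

3.755

Values: 1, 2, 3, 4, 5, 6, 7
n = 101, Σfx = 352, mean = 3.4851
Σfx² = 1606
Σf(x − x̄)² = Σfx² − (Σfx)²/n = 1606 − 352²/101 = 379.2277
Population variance = 379.2277 / 101 = 3.7547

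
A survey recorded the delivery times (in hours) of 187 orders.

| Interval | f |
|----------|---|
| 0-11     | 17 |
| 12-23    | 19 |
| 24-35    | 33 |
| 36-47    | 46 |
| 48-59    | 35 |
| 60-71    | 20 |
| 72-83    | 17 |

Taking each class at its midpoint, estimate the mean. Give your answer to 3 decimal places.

Midpoints: 5.5, 17.5, 29.5, 41.5, 53.5, 65.5, 77.5
Σfm = 17×5.5 + 19×17.5 + 33×29.5 + 46×41.5 + 35×53.5 + 20×65.5 + 17×77.5 = 7808.5
n = Σf = 187
Mean = 7808.5 / 187 = 41.7567

41.757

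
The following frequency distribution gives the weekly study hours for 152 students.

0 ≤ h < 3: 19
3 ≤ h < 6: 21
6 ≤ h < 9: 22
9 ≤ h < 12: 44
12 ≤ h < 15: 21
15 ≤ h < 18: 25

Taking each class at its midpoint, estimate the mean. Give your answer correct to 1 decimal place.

Midpoints: 1.5, 4.5, 7.5, 10.5, 13.5, 16.5
Σfm = 19×1.5 + 21×4.5 + 22×7.5 + 44×10.5 + 21×13.5 + 25×16.5 = 1446
n = Σf = 152
Mean = 1446 / 152 = 9.5132

9.5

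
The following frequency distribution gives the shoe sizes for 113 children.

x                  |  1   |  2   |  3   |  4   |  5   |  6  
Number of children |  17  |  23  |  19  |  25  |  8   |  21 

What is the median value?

3

Cumulative frequencies: 17, 40, 59, 84, 92, 113
n = 113, so the median is the value in position (n+1)/2 = 57.
Position 57 falls at value 3.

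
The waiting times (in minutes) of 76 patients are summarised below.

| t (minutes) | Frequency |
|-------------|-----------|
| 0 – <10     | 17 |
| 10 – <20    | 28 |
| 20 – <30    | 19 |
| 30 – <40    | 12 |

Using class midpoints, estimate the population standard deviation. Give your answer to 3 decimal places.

9.941

Midpoints: 5, 15, 25, 35
n = 76, Σfm = 1400, mean = 18.4211
Σfm² = 33300
Σf(m − x̄)² = Σfm² − (Σfm)²/n = 33300 − 1400²/76 = 7510.5263
Population variance = 7510.5263 / 76 = 98.8227
Standard deviation = √98.8227 = 9.9410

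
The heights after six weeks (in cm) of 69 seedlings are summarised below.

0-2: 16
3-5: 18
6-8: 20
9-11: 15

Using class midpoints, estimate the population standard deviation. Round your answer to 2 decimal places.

3.22

Midpoints: 1, 4, 7, 10
n = 69, Σfm = 378, mean = 5.4783
Σfm² = 2784
Σf(m − x̄)² = Σfm² − (Σfm)²/n = 2784 − 378²/69 = 713.2174
Population variance = 713.2174 / 69 = 10.3365
Standard deviation = √10.3365 = 3.2150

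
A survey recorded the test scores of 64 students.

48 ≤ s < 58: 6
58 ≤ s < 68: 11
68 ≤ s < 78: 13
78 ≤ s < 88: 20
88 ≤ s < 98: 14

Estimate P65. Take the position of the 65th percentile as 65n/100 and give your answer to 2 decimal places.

Cumulative frequencies: 6, 17, 30, 50, 64
n = 64; position = 65n/100 = 41.6.
This falls in the class 78 ≤ s < 88: L = 78, F = 30, f = 20, h = 10.
65th percentile ≈ 78 + ((41.6 − 30) / 20) × 10 = 83.8000

83.80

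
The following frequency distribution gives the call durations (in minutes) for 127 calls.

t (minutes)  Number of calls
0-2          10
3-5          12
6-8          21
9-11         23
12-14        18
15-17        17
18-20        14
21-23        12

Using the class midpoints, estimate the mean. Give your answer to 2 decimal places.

Midpoints: 1, 4, 7, 10, 13, 16, 19, 22
Σfm = 10×1 + 12×4 + 21×7 + 23×10 + 18×13 + 17×16 + 14×19 + 12×22 = 1471
n = Σf = 127
Mean = 1471 / 127 = 11.5827

11.58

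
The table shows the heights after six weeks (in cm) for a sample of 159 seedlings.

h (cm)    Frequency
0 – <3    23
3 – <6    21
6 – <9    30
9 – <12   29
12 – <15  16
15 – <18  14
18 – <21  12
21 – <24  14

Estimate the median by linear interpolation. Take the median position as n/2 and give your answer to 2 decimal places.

Cumulative frequencies: 23, 44, 74, 103, 119, 133, 145, 159
n = 159; position = n/2 = 79.5.
This falls in the class 9 – <12: L = 9, F = 74, f = 29, h = 3.
Median ≈ 9 + ((79.5 − 74) / 29) × 3 = 9.5690

9.57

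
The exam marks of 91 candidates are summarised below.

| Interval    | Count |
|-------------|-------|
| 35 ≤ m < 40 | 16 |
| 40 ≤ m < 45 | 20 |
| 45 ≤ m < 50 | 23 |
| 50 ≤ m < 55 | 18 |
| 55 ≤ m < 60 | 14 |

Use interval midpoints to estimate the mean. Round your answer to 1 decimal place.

47.2

Midpoints: 37.5, 42.5, 47.5, 52.5, 57.5
Σfm = 16×37.5 + 20×42.5 + 23×47.5 + 18×52.5 + 14×57.5 = 4292.5
n = Σf = 91
Mean = 4292.5 / 91 = 47.1703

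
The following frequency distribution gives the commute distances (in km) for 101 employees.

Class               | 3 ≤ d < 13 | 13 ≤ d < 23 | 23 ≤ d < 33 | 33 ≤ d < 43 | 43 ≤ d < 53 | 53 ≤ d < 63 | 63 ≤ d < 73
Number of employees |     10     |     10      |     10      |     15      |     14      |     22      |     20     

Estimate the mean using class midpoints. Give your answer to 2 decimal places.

Midpoints: 8, 18, 28, 38, 48, 58, 68
Σfm = 10×8 + 10×18 + 10×28 + 15×38 + 14×48 + 22×58 + 20×68 = 4418
n = Σf = 101
Mean = 4418 / 101 = 43.7426

43.74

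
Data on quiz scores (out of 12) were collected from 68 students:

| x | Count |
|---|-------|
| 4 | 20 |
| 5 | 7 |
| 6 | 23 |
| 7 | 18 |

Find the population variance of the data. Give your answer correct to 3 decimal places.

1.362

Values: 4, 5, 6, 7
n = 68, Σfx = 379, mean = 5.5735
Σfx² = 2205
Σf(x − x̄)² = Σfx² − (Σfx)²/n = 2205 − 379²/68 = 92.6324
Population variance = 92.6324 / 68 = 1.3622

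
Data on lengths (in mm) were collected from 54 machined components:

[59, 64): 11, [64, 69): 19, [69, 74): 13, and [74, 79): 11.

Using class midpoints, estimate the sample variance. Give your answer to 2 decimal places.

27.04

Midpoints: 61.5, 66.5, 71.5, 76.5
n = 54, Σfm = 3711, mean = 68.7222
Σfm² = 256461.5
Σf(m − x̄)² = Σfm² − (Σfm)²/n = 256461.5 − 3711²/54 = 1433.3333
Sample variance = 1433.3333 / 53 = 27.0440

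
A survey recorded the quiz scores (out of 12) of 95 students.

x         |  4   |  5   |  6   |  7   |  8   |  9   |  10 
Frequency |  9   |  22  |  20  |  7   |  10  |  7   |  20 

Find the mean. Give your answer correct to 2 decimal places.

6.93

Values: 4, 5, 6, 7, 8, 9, 10
Σfx = 9×4 + 22×5 + 20×6 + 7×7 + 10×8 + 7×9 + 20×10 = 658
n = Σf = 95
Mean = 658 / 95 = 6.9263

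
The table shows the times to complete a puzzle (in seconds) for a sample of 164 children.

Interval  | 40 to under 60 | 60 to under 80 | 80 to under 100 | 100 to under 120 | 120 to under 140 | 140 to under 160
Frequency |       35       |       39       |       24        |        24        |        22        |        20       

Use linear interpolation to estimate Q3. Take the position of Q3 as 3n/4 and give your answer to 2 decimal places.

Cumulative frequencies: 35, 74, 98, 122, 144, 164
n = 164; position = 3n/4 = 123.
This falls in the class 120 to under 140: L = 120, F = 122, f = 22, h = 20.
Upper quartile ≈ 120 + ((123 − 122) / 22) × 20 = 120.9091

120.91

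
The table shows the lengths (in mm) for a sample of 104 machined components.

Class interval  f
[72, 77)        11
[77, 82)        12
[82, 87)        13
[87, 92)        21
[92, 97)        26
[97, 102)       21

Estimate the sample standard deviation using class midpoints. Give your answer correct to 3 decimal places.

Midpoints: 74.5, 79.5, 84.5, 89.5, 94.5, 99.5
n = 104, Σfm = 9298, mean = 89.4038
Σfm² = 838026
Σf(m − x̄)² = Σfm² − (Σfm)²/n = 838026 − 9298²/104 = 6749.0385
Sample variance = 6749.0385 / 103 = 65.5246
Standard deviation = √65.5246 = 8.0947

8.095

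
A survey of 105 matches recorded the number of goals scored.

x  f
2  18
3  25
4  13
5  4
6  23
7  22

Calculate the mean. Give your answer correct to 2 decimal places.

Values: 2, 3, 4, 5, 6, 7
Σfx = 18×2 + 25×3 + 13×4 + 4×5 + 23×6 + 22×7 = 475
n = Σf = 105
Mean = 475 / 105 = 4.5238

4.52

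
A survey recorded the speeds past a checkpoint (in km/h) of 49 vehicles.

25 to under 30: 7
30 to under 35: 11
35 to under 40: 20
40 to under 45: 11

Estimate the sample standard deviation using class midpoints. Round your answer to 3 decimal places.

4.895

Midpoints: 27.5, 32.5, 37.5, 42.5
n = 49, Σfm = 1767.5, mean = 36.0714
Σfm² = 64906.25
Σf(m − x̄)² = Σfm² − (Σfm)²/n = 64906.25 − 1767.5²/49 = 1150.0000
Sample variance = 1150.0000 / 48 = 23.9583
Standard deviation = √23.9583 = 4.8947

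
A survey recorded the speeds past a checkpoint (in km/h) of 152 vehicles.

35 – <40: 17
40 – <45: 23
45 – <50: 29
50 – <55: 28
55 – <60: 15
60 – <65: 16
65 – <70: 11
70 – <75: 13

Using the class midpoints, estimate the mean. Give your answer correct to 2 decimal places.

Midpoints: 37.5, 42.5, 47.5, 52.5, 57.5, 62.5, 67.5, 72.5
Σfm = 17×37.5 + 23×42.5 + 29×47.5 + 28×52.5 + 15×57.5 + 16×62.5 + 11×67.5 + 13×72.5 = 8010
n = Σf = 152
Mean = 8010 / 152 = 52.6974

52.70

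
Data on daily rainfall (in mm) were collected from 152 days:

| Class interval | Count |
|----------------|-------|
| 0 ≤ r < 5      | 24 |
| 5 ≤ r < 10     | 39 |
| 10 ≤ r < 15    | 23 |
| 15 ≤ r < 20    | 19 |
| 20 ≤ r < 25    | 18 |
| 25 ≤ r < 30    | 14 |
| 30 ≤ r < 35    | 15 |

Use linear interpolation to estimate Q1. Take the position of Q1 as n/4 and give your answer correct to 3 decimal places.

Cumulative frequencies: 24, 63, 86, 105, 123, 137, 152
n = 152; position = n/4 = 38.
This falls in the class 5 ≤ r < 10: L = 5, F = 24, f = 39, h = 5.
Lower quartile ≈ 5 + ((38 − 24) / 39) × 5 = 6.7949

6.795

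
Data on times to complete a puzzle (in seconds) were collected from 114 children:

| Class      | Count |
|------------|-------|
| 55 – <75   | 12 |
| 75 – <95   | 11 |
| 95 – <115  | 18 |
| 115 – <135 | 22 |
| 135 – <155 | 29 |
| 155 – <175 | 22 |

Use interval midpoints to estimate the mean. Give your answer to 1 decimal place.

124.5

Midpoints: 65, 85, 105, 125, 145, 165
Σfm = 12×65 + 11×85 + 18×105 + 22×125 + 29×145 + 22×165 = 14190
n = Σf = 114
Mean = 14190 / 114 = 124.4737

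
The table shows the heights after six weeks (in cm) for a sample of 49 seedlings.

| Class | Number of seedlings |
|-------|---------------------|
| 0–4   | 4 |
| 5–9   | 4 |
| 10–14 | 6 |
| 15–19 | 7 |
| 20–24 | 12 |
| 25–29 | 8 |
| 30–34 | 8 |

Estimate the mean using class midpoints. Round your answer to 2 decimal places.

Midpoints: 2, 7, 12, 17, 22, 27, 32
Σfm = 4×2 + 4×7 + 6×12 + 7×17 + 12×22 + 8×27 + 8×32 = 963
n = Σf = 49
Mean = 963 / 49 = 19.6531

19.65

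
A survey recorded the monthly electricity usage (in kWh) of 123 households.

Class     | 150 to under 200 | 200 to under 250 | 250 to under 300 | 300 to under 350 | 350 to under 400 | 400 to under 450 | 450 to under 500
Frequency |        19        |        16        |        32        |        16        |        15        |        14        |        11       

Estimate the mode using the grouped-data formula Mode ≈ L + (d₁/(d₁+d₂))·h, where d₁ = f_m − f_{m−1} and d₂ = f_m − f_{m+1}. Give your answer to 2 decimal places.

275.00

Modal class: 250 to under 300 (highest frequency 32).
d₁ = 32 − 16 = 16, d₂ = 32 − 16 = 16
Mode ≈ 250 + (16/(16+16)) × 50 = 250 + 25.0000 = 275.0000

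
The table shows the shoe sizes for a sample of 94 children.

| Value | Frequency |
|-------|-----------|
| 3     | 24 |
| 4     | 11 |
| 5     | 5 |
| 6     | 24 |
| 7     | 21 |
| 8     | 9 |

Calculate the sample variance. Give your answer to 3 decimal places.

3.051

Values: 3, 4, 5, 6, 7, 8
n = 94, Σfx = 504, mean = 5.3617
Σfx² = 2986
Σf(x − x̄)² = Σfx² − (Σfx)²/n = 2986 − 504²/94 = 283.7021
Sample variance = 283.7021 / 93 = 3.0506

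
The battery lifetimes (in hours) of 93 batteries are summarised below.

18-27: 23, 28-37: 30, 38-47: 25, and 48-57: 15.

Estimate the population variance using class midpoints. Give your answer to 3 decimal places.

104.290

Midpoints: 22.5, 32.5, 42.5, 52.5
n = 93, Σfm = 3342.5, mean = 35.9409
Σfm² = 129831.25
Σf(m − x̄)² = Σfm² − (Σfm)²/n = 129831.25 − 3342.5²/93 = 9698.9247
Population variance = 9698.9247 / 93 = 104.2895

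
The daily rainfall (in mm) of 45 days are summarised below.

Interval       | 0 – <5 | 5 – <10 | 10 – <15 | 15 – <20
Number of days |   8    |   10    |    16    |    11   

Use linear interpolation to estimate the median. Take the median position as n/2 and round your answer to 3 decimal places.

11.406

Cumulative frequencies: 8, 18, 34, 45
n = 45; position = n/2 = 22.5.
This falls in the class 10 – <15: L = 10, F = 18, f = 16, h = 5.
Median ≈ 10 + ((22.5 − 18) / 16) × 5 = 11.4062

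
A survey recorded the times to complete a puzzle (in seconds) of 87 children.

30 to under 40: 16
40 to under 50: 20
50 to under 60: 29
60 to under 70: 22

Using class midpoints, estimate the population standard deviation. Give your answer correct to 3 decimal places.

10.486

Midpoints: 35, 45, 55, 65
n = 87, Σfm = 4485, mean = 51.5517
Σfm² = 240775
Σf(m − x̄)² = Σfm² − (Σfm)²/n = 240775 − 4485²/87 = 9565.5172
Population variance = 9565.5172 / 87 = 109.9485
Standard deviation = √109.9485 = 10.4856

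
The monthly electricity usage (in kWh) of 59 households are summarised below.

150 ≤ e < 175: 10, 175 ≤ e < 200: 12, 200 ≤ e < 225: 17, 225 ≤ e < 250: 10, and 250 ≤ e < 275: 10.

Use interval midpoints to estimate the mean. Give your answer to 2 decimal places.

Midpoints: 162.5, 187.5, 212.5, 237.5, 262.5
Σfm = 10×162.5 + 12×187.5 + 17×212.5 + 10×237.5 + 10×262.5 = 12487.5
n = Σf = 59
Mean = 12487.5 / 59 = 211.6525

211.65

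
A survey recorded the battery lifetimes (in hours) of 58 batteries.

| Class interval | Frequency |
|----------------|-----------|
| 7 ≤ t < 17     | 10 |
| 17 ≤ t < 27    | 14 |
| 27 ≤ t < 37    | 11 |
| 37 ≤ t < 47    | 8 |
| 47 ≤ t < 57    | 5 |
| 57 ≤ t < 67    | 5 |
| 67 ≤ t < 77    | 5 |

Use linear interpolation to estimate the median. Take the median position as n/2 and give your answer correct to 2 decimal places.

31.55

Cumulative frequencies: 10, 24, 35, 43, 48, 53, 58
n = 58; position = n/2 = 29.
This falls in the class 27 ≤ t < 37: L = 27, F = 24, f = 11, h = 10.
Median ≈ 27 + ((29 − 24) / 11) × 10 = 31.5455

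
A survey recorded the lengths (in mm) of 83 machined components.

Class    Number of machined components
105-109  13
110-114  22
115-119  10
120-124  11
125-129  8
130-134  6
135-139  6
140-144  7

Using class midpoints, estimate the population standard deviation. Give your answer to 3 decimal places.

11.034

Midpoints: 107, 112, 117, 122, 127, 132, 137, 142
n = 83, Σfm = 9991, mean = 120.3735
Σfm² = 1212757
Σf(m − x̄)² = Σfm² − (Σfm)²/n = 1212757 − 9991²/83 = 10105.4217
Population variance = 10105.4217 / 83 = 121.7521
Standard deviation = √121.7521 = 11.0341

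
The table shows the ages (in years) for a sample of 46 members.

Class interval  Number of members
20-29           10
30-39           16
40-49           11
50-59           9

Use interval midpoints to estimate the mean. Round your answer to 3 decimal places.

38.630

Midpoints: 24.5, 34.5, 44.5, 54.5
Σfm = 10×24.5 + 16×34.5 + 11×44.5 + 9×54.5 = 1777
n = Σf = 46
Mean = 1777 / 46 = 38.6304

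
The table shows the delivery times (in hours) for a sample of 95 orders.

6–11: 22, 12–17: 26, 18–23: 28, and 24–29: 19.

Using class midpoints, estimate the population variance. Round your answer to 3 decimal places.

Midpoints: 8.5, 14.5, 20.5, 26.5
n = 95, Σfm = 1641.5, mean = 17.2789
Σfm² = 32165.75
Σf(m − x̄)² = Σfm² − (Σfm)²/n = 32165.75 − 1641.5²/95 = 3802.3579
Population variance = 3802.3579 / 95 = 40.0248

40.025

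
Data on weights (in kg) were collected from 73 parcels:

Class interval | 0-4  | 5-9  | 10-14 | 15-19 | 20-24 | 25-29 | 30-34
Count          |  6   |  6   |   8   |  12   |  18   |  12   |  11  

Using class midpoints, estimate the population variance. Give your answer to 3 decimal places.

79.536

Midpoints: 2, 7, 12, 17, 22, 27, 32
n = 73, Σfm = 1426, mean = 19.5342
Σfm² = 33662
Σf(m − x̄)² = Σfm² − (Σfm)²/n = 33662 − 1426²/73 = 5806.1644
Population variance = 5806.1644 / 73 = 79.5365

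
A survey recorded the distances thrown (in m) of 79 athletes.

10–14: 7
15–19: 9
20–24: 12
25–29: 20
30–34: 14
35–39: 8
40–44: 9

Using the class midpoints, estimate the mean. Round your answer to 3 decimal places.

Midpoints: 12, 17, 22, 27, 32, 37, 42
Σfm = 7×12 + 9×17 + 12×22 + 20×27 + 14×32 + 8×37 + 9×42 = 2163
n = Σf = 79
Mean = 2163 / 79 = 27.3797

27.380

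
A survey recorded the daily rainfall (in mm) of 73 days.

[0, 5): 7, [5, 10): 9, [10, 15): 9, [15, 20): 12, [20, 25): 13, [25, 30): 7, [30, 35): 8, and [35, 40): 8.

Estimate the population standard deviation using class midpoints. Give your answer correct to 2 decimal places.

Midpoints: 2.5, 7.5, 12.5, 17.5, 22.5, 27.5, 32.5, 37.5
n = 73, Σfm = 1452.5, mean = 19.8973
Σfm² = 37206.25
Σf(m − x̄)² = Σfm² − (Σfm)²/n = 37206.25 − 1452.5²/73 = 8305.4795
Population variance = 8305.4795 / 73 = 113.7737
Standard deviation = √113.7737 = 10.6665

10.67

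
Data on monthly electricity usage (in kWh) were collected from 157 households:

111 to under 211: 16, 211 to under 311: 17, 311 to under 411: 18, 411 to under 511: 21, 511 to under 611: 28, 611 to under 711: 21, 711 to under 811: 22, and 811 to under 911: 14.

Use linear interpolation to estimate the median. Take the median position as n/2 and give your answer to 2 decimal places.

534.21

Cumulative frequencies: 16, 33, 51, 72, 100, 121, 143, 157
n = 157; position = n/2 = 78.5.
This falls in the class 511 to under 611: L = 511, F = 72, f = 28, h = 100.
Median ≈ 511 + ((78.5 − 72) / 28) × 100 = 534.2143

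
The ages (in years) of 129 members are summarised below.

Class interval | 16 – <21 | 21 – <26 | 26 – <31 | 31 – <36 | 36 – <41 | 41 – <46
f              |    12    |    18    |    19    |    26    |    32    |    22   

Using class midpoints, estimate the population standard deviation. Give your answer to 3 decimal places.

7.841

Midpoints: 18.5, 23.5, 28.5, 33.5, 38.5, 43.5
n = 129, Σfm = 4246.5, mean = 32.9186
Σfm² = 147720.25
Σf(m − x̄)² = Σfm² − (Σfm)²/n = 147720.25 − 4246.5²/129 = 7931.3953
Population variance = 7931.3953 / 129 = 61.4837
Standard deviation = √61.4837 = 7.8412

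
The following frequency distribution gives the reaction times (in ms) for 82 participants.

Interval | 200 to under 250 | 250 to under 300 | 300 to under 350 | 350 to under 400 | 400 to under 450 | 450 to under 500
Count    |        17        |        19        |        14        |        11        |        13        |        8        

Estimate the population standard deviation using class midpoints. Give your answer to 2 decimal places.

82.12

Midpoints: 225, 275, 325, 375, 425, 475
n = 82, Σfm = 27050, mean = 329.8780
Σfm² = 9476250
Σf(m − x̄)² = Σfm² − (Σfm)²/n = 9476250 − 27050²/82 = 553048.7805
Population variance = 553048.7805 / 82 = 6744.4973
Standard deviation = √6744.4973 = 82.1249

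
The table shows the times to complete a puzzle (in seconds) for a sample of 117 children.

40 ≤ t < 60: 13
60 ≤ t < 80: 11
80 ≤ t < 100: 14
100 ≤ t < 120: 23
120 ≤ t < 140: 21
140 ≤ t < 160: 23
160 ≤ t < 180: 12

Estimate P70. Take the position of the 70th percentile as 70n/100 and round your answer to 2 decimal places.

Cumulative frequencies: 13, 24, 38, 61, 82, 105, 117
n = 117; position = 70n/100 = 81.9.
This falls in the class 120 ≤ t < 140: L = 120, F = 61, f = 21, h = 20.
70th percentile ≈ 120 + ((81.9 − 61) / 21) × 20 = 139.9048

139.90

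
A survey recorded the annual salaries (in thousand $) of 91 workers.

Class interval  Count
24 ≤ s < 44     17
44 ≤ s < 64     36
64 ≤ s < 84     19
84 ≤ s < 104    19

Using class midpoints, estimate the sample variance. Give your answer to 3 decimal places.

419.634

Midpoints: 34, 54, 74, 94
n = 91, Σfm = 5714, mean = 62.7912
Σfm² = 396556
Σf(m − x̄)² = Σfm² − (Σfm)²/n = 396556 − 5714²/91 = 37767.0330
Sample variance = 37767.0330 / 90 = 419.6337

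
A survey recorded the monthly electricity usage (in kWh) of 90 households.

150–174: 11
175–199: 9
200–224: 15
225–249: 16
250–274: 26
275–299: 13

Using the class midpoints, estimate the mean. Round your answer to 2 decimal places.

233.11

Midpoints: 162, 187, 212, 237, 262, 287
Σfm = 11×162 + 9×187 + 15×212 + 16×237 + 26×262 + 13×287 = 20980
n = Σf = 90
Mean = 20980 / 90 = 233.1111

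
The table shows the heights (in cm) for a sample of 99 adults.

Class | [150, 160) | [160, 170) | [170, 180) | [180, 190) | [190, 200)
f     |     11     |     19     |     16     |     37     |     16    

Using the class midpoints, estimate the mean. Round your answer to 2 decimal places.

177.83

Midpoints: 155, 165, 175, 185, 195
Σfm = 11×155 + 19×165 + 16×175 + 37×185 + 16×195 = 17605
n = Σf = 99
Mean = 17605 / 99 = 177.8283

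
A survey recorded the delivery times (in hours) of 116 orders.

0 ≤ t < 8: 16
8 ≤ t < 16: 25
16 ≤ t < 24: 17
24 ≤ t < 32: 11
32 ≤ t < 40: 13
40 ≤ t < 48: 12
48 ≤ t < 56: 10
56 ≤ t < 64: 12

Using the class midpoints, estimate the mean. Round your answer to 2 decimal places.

28.00

Midpoints: 4, 12, 20, 28, 36, 44, 52, 60
Σfm = 16×4 + 25×12 + 17×20 + 11×28 + 13×36 + 12×44 + 10×52 + 12×60 = 3248
n = Σf = 116
Mean = 3248 / 116 = 28.0000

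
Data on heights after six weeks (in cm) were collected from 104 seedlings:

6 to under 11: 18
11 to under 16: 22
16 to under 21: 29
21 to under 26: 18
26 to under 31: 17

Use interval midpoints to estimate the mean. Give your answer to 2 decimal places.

Midpoints: 8.5, 13.5, 18.5, 23.5, 28.5
Σfm = 18×8.5 + 22×13.5 + 29×18.5 + 18×23.5 + 17×28.5 = 1894
n = Σf = 104
Mean = 1894 / 104 = 18.2115

18.21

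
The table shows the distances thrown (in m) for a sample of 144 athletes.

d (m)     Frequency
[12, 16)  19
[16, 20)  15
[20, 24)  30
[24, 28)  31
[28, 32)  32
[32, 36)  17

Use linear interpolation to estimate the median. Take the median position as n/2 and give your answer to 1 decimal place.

Cumulative frequencies: 19, 34, 64, 95, 127, 144
n = 144; position = n/2 = 72.
This falls in the class [24, 28): L = 24, F = 64, f = 31, h = 4.
Median ≈ 24 + ((72 − 64) / 31) × 4 = 25.0323

25.0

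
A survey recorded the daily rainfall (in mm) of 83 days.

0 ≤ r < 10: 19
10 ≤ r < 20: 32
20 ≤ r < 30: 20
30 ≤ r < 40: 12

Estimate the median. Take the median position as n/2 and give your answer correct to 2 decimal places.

Cumulative frequencies: 19, 51, 71, 83
n = 83; position = n/2 = 41.5.
This falls in the class 10 ≤ r < 20: L = 10, F = 19, f = 32, h = 10.
Median ≈ 10 + ((41.5 − 19) / 32) × 10 = 17.0312

17.03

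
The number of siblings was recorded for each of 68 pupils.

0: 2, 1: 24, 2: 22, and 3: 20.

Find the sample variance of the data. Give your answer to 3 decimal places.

0.762

Values: 0, 1, 2, 3
n = 68, Σfx = 128, mean = 1.8824
Σfx² = 292
Σf(x − x̄)² = Σfx² − (Σfx)²/n = 292 − 128²/68 = 51.0588
Sample variance = 51.0588 / 67 = 0.7621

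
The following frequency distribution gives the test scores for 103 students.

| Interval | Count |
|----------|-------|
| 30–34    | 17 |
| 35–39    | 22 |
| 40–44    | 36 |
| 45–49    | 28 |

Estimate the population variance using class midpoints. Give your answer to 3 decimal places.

26.793

Midpoints: 32, 37, 42, 47
n = 103, Σfm = 4186, mean = 40.6408
Σfm² = 172882
Σf(m − x̄)² = Σfm² − (Σfm)²/n = 172882 − 4186²/103 = 2759.7087
Population variance = 2759.7087 / 103 = 26.7933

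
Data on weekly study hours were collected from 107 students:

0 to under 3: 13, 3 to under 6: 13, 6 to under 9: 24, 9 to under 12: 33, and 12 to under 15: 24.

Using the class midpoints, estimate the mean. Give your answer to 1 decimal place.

Midpoints: 1.5, 4.5, 7.5, 10.5, 13.5
Σfm = 13×1.5 + 13×4.5 + 24×7.5 + 33×10.5 + 24×13.5 = 928.5
n = Σf = 107
Mean = 928.5 / 107 = 8.6776

8.7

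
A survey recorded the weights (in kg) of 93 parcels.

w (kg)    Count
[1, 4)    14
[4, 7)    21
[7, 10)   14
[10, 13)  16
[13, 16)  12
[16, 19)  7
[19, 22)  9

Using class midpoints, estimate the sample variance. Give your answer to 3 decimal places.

Midpoints: 2.5, 5.5, 8.5, 11.5, 14.5, 17.5, 20.5
n = 93, Σfm = 934.5, mean = 10.0484
Σfm² = 12299.25
Σf(m − x̄)² = Σfm² − (Σfm)²/n = 12299.25 − 934.5²/93 = 2909.0323
Sample variance = 2909.0323 / 92 = 31.6199

31.620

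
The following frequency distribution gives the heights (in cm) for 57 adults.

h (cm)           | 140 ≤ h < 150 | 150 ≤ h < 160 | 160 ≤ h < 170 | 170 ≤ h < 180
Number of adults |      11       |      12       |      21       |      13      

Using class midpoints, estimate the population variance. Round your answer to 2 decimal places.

107.48

Midpoints: 145, 155, 165, 175
n = 57, Σfm = 9195, mean = 161.3158
Σfm² = 1489425
Σf(m − x̄)² = Σfm² − (Σfm)²/n = 1489425 − 9195²/57 = 6126.3158
Population variance = 6126.3158 / 57 = 107.4792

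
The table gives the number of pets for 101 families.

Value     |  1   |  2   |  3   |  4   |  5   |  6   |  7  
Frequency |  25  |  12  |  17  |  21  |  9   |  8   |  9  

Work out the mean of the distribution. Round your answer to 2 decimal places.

3.37

Values: 1, 2, 3, 4, 5, 6, 7
Σfx = 25×1 + 12×2 + 17×3 + 21×4 + 9×5 + 8×6 + 9×7 = 340
n = Σf = 101
Mean = 340 / 101 = 3.3663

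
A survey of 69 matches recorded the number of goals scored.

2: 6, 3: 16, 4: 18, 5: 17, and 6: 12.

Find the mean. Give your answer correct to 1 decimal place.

Values: 2, 3, 4, 5, 6
Σfx = 6×2 + 16×3 + 18×4 + 17×5 + 12×6 = 289
n = Σf = 69
Mean = 289 / 69 = 4.1884

4.2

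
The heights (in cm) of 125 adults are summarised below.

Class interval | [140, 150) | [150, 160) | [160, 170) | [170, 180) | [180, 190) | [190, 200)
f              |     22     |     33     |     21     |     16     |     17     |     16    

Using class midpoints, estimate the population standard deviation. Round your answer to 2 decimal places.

Midpoints: 145, 155, 165, 175, 185, 195
n = 125, Σfm = 20835, mean = 166.6800
Σfm² = 3507325
Σf(m − x̄)² = Σfm² − (Σfm)²/n = 3507325 − 20835²/125 = 34547.2000
Population variance = 34547.2000 / 125 = 276.3776
Standard deviation = √276.3776 = 16.6246

16.62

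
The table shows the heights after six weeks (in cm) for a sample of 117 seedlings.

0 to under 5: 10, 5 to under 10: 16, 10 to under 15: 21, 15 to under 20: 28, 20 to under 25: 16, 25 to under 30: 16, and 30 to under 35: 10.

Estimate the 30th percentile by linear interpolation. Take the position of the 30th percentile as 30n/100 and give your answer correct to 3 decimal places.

Cumulative frequencies: 10, 26, 47, 75, 91, 107, 117
n = 117; position = 30n/100 = 35.1.
This falls in the class 10 to under 15: L = 10, F = 26, f = 21, h = 5.
30th percentile ≈ 10 + ((35.1 − 26) / 21) × 5 = 12.1667

12.167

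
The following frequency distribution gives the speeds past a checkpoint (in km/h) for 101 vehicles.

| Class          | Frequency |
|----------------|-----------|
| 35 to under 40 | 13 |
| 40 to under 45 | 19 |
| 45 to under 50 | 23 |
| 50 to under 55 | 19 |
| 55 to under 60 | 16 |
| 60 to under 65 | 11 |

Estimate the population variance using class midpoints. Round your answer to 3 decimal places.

Midpoints: 37.5, 42.5, 47.5, 52.5, 57.5, 62.5
n = 101, Σfm = 4992.5, mean = 49.4307
Σfm² = 252731.25
Σf(m − x̄)² = Σfm² − (Σfm)²/n = 252731.25 − 4992.5²/101 = 5948.5149
Population variance = 5948.5149 / 101 = 58.8962

58.896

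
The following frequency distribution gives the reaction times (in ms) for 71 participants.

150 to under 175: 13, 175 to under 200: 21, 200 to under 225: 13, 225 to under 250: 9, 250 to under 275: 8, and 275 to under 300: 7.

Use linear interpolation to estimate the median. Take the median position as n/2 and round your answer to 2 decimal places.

202.88

Cumulative frequencies: 13, 34, 47, 56, 64, 71
n = 71; position = n/2 = 35.5.
This falls in the class 200 to under 225: L = 200, F = 34, f = 13, h = 25.
Median ≈ 200 + ((35.5 − 34) / 13) × 25 = 202.8846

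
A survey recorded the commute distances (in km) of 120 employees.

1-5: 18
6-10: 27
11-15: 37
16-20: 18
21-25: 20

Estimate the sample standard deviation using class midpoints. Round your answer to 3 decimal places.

Midpoints: 3, 8, 13, 18, 23
n = 120, Σfm = 1535, mean = 12.7917
Σfm² = 24555
Σf(m − x̄)² = Σfm² − (Σfm)²/n = 24555 − 1535²/120 = 4919.7917
Sample variance = 4919.7917 / 119 = 41.3428
Standard deviation = √41.3428 = 6.4298

6.430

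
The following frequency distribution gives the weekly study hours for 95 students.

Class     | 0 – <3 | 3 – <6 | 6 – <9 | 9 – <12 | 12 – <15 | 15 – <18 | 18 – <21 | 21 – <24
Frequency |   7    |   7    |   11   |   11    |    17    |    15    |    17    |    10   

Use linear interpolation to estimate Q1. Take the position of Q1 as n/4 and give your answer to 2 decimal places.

8.66

Cumulative frequencies: 7, 14, 25, 36, 53, 68, 85, 95
n = 95; position = n/4 = 23.75.
This falls in the class 6 – <9: L = 6, F = 14, f = 11, h = 3.
Lower quartile ≈ 6 + ((23.75 − 14) / 11) × 3 = 8.6591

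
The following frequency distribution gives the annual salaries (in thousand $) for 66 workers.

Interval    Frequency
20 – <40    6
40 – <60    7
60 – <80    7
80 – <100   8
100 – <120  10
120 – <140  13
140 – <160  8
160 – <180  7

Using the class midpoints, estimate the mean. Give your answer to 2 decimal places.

Midpoints: 30, 50, 70, 90, 110, 130, 150, 170
Σfm = 6×30 + 7×50 + 7×70 + 8×90 + 10×110 + 13×130 + 8×150 + 7×170 = 6920
n = Σf = 66
Mean = 6920 / 66 = 104.8485

104.85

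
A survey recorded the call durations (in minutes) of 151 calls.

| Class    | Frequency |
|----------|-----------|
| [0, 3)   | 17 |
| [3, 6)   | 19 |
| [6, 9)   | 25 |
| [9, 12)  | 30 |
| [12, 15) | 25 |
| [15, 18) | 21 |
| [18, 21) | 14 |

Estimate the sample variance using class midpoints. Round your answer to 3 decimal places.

Midpoints: 1.5, 4.5, 7.5, 10.5, 13.5, 16.5, 19.5
n = 151, Σfm = 1570.5, mean = 10.4007
Σfm² = 20733.75
Σf(m − x̄)² = Σfm² − (Σfm)²/n = 20733.75 − 1570.5²/151 = 4399.5099
Sample variance = 4399.5099 / 150 = 29.3301

29.330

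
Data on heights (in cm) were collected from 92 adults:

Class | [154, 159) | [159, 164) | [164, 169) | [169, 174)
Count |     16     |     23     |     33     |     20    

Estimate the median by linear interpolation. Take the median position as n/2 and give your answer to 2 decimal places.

Cumulative frequencies: 16, 39, 72, 92
n = 92; position = n/2 = 46.
This falls in the class [164, 169): L = 164, F = 39, f = 33, h = 5.
Median ≈ 164 + ((46 − 39) / 33) × 5 = 165.0606

165.06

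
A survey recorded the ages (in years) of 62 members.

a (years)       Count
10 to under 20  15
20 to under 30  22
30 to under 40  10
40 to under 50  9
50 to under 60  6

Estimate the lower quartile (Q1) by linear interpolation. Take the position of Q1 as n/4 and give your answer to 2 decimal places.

20.23

Cumulative frequencies: 15, 37, 47, 56, 62
n = 62; position = n/4 = 15.5.
This falls in the class 20 to under 30: L = 20, F = 15, f = 22, h = 10.
Lower quartile ≈ 20 + ((15.5 − 15) / 22) × 10 = 20.2273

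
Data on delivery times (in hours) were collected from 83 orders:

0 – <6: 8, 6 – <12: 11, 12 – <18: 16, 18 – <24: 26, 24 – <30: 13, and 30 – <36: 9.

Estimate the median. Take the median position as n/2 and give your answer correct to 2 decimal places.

19.50

Cumulative frequencies: 8, 19, 35, 61, 74, 83
n = 83; position = n/2 = 41.5.
This falls in the class 18 – <24: L = 18, F = 35, f = 26, h = 6.
Median ≈ 18 + ((41.5 − 35) / 26) × 6 = 19.5000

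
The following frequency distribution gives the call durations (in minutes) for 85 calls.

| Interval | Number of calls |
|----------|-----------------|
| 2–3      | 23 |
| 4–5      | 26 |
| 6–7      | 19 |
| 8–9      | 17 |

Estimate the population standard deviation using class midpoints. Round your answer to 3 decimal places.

Midpoints: 2.5, 4.5, 6.5, 8.5
n = 85, Σfm = 442.5, mean = 5.2059
Σfm² = 2701.25
Σf(m − x̄)² = Σfm² − (Σfm)²/n = 2701.25 − 442.5²/85 = 397.6471
Population variance = 397.6471 / 85 = 4.6782
Standard deviation = √4.6782 = 2.1629

2.163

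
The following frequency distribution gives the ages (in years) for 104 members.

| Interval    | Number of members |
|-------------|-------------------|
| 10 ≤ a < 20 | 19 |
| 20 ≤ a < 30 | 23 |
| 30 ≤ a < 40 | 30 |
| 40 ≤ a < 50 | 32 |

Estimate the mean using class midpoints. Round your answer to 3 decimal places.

Midpoints: 15, 25, 35, 45
Σfm = 19×15 + 23×25 + 30×35 + 32×45 = 3350
n = Σf = 104
Mean = 3350 / 104 = 32.2115

32.212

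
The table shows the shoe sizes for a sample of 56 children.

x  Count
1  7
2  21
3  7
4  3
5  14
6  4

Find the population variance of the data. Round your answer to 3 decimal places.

2.551

Values: 1, 2, 3, 4, 5, 6
n = 56, Σfx = 176, mean = 3.1429
Σfx² = 696
Σf(x − x̄)² = Σfx² − (Σfx)²/n = 696 − 176²/56 = 142.8571
Population variance = 142.8571 / 56 = 2.5510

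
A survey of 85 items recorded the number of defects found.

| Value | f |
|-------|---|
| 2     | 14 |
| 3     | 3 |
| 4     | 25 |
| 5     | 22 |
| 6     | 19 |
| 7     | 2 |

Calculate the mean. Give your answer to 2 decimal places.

Values: 2, 3, 4, 5, 6, 7
Σfx = 14×2 + 3×3 + 25×4 + 22×5 + 19×6 + 2×7 = 375
n = Σf = 85
Mean = 375 / 85 = 4.4118

4.41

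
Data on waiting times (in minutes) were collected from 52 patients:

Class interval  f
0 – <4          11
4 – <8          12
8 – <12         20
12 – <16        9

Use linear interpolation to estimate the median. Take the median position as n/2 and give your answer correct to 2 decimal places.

8.60

Cumulative frequencies: 11, 23, 43, 52
n = 52; position = n/2 = 26.
This falls in the class 8 – <12: L = 8, F = 23, f = 20, h = 4.
Median ≈ 8 + ((26 − 23) / 20) × 4 = 8.6000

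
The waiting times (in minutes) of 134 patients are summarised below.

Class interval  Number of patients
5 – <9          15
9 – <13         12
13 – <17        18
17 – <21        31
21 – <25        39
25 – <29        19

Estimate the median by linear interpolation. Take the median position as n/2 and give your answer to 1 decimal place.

Cumulative frequencies: 15, 27, 45, 76, 115, 134
n = 134; position = n/2 = 67.
This falls in the class 17 – <21: L = 17, F = 45, f = 31, h = 4.
Median ≈ 17 + ((67 − 45) / 31) × 4 = 19.8387

19.8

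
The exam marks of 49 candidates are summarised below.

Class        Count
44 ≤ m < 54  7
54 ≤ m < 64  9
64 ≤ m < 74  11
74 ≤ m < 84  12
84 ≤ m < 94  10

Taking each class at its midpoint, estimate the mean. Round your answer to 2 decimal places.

70.84

Midpoints: 49, 59, 69, 79, 89
Σfm = 7×49 + 9×59 + 11×69 + 12×79 + 10×89 = 3471
n = Σf = 49
Mean = 3471 / 49 = 70.8367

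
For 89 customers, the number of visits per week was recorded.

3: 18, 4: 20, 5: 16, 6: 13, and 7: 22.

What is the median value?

Cumulative frequencies: 18, 38, 54, 67, 89
n = 89, so the median is the value in position (n+1)/2 = 45.
Position 45 falls at value 5.

5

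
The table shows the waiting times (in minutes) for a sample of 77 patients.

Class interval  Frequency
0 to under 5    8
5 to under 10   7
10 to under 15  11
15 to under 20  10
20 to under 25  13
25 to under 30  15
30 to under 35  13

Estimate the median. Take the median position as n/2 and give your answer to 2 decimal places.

20.96

Cumulative frequencies: 8, 15, 26, 36, 49, 64, 77
n = 77; position = n/2 = 38.5.
This falls in the class 20 to under 25: L = 20, F = 36, f = 13, h = 5.
Median ≈ 20 + ((38.5 − 36) / 13) × 5 = 20.9615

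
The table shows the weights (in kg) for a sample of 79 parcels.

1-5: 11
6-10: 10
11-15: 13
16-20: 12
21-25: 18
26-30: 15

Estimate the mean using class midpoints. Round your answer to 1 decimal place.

16.9

Midpoints: 3, 8, 13, 18, 23, 28
Σfm = 11×3 + 10×8 + 13×13 + 12×18 + 18×23 + 15×28 = 1332
n = Σf = 79
Mean = 1332 / 79 = 16.8608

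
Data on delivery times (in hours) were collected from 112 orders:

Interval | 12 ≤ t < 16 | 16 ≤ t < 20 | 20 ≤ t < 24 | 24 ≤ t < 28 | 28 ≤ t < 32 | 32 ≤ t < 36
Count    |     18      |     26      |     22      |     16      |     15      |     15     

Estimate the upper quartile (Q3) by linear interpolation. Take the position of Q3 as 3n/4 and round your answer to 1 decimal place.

28.5

Cumulative frequencies: 18, 44, 66, 82, 97, 112
n = 112; position = 3n/4 = 84.
This falls in the class 28 ≤ t < 32: L = 28, F = 82, f = 15, h = 4.
Upper quartile ≈ 28 + ((84 − 82) / 15) × 4 = 28.5333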